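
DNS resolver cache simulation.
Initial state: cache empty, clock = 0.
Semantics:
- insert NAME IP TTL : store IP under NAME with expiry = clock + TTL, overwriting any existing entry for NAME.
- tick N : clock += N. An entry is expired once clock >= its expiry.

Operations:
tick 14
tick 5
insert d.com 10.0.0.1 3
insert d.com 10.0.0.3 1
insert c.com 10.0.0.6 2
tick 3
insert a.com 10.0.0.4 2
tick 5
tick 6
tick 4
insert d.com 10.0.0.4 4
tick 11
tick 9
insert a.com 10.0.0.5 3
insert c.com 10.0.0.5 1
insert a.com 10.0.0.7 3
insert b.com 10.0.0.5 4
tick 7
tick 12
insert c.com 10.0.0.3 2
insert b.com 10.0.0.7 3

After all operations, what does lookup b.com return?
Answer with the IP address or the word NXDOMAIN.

Op 1: tick 14 -> clock=14.
Op 2: tick 5 -> clock=19.
Op 3: insert d.com -> 10.0.0.1 (expiry=19+3=22). clock=19
Op 4: insert d.com -> 10.0.0.3 (expiry=19+1=20). clock=19
Op 5: insert c.com -> 10.0.0.6 (expiry=19+2=21). clock=19
Op 6: tick 3 -> clock=22. purged={c.com,d.com}
Op 7: insert a.com -> 10.0.0.4 (expiry=22+2=24). clock=22
Op 8: tick 5 -> clock=27. purged={a.com}
Op 9: tick 6 -> clock=33.
Op 10: tick 4 -> clock=37.
Op 11: insert d.com -> 10.0.0.4 (expiry=37+4=41). clock=37
Op 12: tick 11 -> clock=48. purged={d.com}
Op 13: tick 9 -> clock=57.
Op 14: insert a.com -> 10.0.0.5 (expiry=57+3=60). clock=57
Op 15: insert c.com -> 10.0.0.5 (expiry=57+1=58). clock=57
Op 16: insert a.com -> 10.0.0.7 (expiry=57+3=60). clock=57
Op 17: insert b.com -> 10.0.0.5 (expiry=57+4=61). clock=57
Op 18: tick 7 -> clock=64. purged={a.com,b.com,c.com}
Op 19: tick 12 -> clock=76.
Op 20: insert c.com -> 10.0.0.3 (expiry=76+2=78). clock=76
Op 21: insert b.com -> 10.0.0.7 (expiry=76+3=79). clock=76
lookup b.com: present, ip=10.0.0.7 expiry=79 > clock=76

Answer: 10.0.0.7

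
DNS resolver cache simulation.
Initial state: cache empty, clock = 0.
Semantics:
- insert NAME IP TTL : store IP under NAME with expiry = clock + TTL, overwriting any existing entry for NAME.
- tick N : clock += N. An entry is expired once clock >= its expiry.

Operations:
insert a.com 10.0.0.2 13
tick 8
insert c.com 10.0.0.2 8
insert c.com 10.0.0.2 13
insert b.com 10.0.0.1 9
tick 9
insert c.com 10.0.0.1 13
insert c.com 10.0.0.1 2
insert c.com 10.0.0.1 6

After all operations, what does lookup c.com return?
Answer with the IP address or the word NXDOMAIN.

Answer: 10.0.0.1

Derivation:
Op 1: insert a.com -> 10.0.0.2 (expiry=0+13=13). clock=0
Op 2: tick 8 -> clock=8.
Op 3: insert c.com -> 10.0.0.2 (expiry=8+8=16). clock=8
Op 4: insert c.com -> 10.0.0.2 (expiry=8+13=21). clock=8
Op 5: insert b.com -> 10.0.0.1 (expiry=8+9=17). clock=8
Op 6: tick 9 -> clock=17. purged={a.com,b.com}
Op 7: insert c.com -> 10.0.0.1 (expiry=17+13=30). clock=17
Op 8: insert c.com -> 10.0.0.1 (expiry=17+2=19). clock=17
Op 9: insert c.com -> 10.0.0.1 (expiry=17+6=23). clock=17
lookup c.com: present, ip=10.0.0.1 expiry=23 > clock=17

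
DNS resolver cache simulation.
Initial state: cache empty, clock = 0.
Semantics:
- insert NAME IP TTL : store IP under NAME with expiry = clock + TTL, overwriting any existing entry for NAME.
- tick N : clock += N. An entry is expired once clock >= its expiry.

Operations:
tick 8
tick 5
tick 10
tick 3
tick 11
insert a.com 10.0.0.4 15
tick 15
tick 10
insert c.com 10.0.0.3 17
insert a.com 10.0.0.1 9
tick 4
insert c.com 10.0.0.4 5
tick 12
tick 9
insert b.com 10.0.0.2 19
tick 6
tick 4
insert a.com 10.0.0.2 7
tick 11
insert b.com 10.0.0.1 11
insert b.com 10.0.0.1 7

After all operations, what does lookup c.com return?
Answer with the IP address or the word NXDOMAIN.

Op 1: tick 8 -> clock=8.
Op 2: tick 5 -> clock=13.
Op 3: tick 10 -> clock=23.
Op 4: tick 3 -> clock=26.
Op 5: tick 11 -> clock=37.
Op 6: insert a.com -> 10.0.0.4 (expiry=37+15=52). clock=37
Op 7: tick 15 -> clock=52. purged={a.com}
Op 8: tick 10 -> clock=62.
Op 9: insert c.com -> 10.0.0.3 (expiry=62+17=79). clock=62
Op 10: insert a.com -> 10.0.0.1 (expiry=62+9=71). clock=62
Op 11: tick 4 -> clock=66.
Op 12: insert c.com -> 10.0.0.4 (expiry=66+5=71). clock=66
Op 13: tick 12 -> clock=78. purged={a.com,c.com}
Op 14: tick 9 -> clock=87.
Op 15: insert b.com -> 10.0.0.2 (expiry=87+19=106). clock=87
Op 16: tick 6 -> clock=93.
Op 17: tick 4 -> clock=97.
Op 18: insert a.com -> 10.0.0.2 (expiry=97+7=104). clock=97
Op 19: tick 11 -> clock=108. purged={a.com,b.com}
Op 20: insert b.com -> 10.0.0.1 (expiry=108+11=119). clock=108
Op 21: insert b.com -> 10.0.0.1 (expiry=108+7=115). clock=108
lookup c.com: not in cache (expired or never inserted)

Answer: NXDOMAIN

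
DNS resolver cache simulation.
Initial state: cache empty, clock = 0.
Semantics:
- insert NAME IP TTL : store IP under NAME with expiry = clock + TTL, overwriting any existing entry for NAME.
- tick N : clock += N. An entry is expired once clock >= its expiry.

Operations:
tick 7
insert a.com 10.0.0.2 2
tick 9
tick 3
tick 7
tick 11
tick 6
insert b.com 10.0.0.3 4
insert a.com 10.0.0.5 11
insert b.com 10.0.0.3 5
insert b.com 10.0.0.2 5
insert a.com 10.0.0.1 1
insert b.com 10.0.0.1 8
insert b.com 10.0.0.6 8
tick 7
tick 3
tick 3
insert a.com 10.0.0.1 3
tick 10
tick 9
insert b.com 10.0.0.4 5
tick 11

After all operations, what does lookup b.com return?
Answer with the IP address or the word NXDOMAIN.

Answer: NXDOMAIN

Derivation:
Op 1: tick 7 -> clock=7.
Op 2: insert a.com -> 10.0.0.2 (expiry=7+2=9). clock=7
Op 3: tick 9 -> clock=16. purged={a.com}
Op 4: tick 3 -> clock=19.
Op 5: tick 7 -> clock=26.
Op 6: tick 11 -> clock=37.
Op 7: tick 6 -> clock=43.
Op 8: insert b.com -> 10.0.0.3 (expiry=43+4=47). clock=43
Op 9: insert a.com -> 10.0.0.5 (expiry=43+11=54). clock=43
Op 10: insert b.com -> 10.0.0.3 (expiry=43+5=48). clock=43
Op 11: insert b.com -> 10.0.0.2 (expiry=43+5=48). clock=43
Op 12: insert a.com -> 10.0.0.1 (expiry=43+1=44). clock=43
Op 13: insert b.com -> 10.0.0.1 (expiry=43+8=51). clock=43
Op 14: insert b.com -> 10.0.0.6 (expiry=43+8=51). clock=43
Op 15: tick 7 -> clock=50. purged={a.com}
Op 16: tick 3 -> clock=53. purged={b.com}
Op 17: tick 3 -> clock=56.
Op 18: insert a.com -> 10.0.0.1 (expiry=56+3=59). clock=56
Op 19: tick 10 -> clock=66. purged={a.com}
Op 20: tick 9 -> clock=75.
Op 21: insert b.com -> 10.0.0.4 (expiry=75+5=80). clock=75
Op 22: tick 11 -> clock=86. purged={b.com}
lookup b.com: not in cache (expired or never inserted)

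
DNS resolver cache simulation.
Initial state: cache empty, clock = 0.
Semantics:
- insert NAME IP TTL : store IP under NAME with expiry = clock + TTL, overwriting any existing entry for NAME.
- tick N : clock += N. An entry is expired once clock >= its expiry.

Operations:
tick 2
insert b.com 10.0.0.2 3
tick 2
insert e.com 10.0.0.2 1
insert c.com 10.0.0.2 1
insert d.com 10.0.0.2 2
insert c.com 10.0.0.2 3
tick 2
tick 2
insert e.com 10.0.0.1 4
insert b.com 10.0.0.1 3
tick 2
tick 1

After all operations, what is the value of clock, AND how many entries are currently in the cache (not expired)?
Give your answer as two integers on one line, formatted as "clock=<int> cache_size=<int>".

Answer: clock=11 cache_size=1

Derivation:
Op 1: tick 2 -> clock=2.
Op 2: insert b.com -> 10.0.0.2 (expiry=2+3=5). clock=2
Op 3: tick 2 -> clock=4.
Op 4: insert e.com -> 10.0.0.2 (expiry=4+1=5). clock=4
Op 5: insert c.com -> 10.0.0.2 (expiry=4+1=5). clock=4
Op 6: insert d.com -> 10.0.0.2 (expiry=4+2=6). clock=4
Op 7: insert c.com -> 10.0.0.2 (expiry=4+3=7). clock=4
Op 8: tick 2 -> clock=6. purged={b.com,d.com,e.com}
Op 9: tick 2 -> clock=8. purged={c.com}
Op 10: insert e.com -> 10.0.0.1 (expiry=8+4=12). clock=8
Op 11: insert b.com -> 10.0.0.1 (expiry=8+3=11). clock=8
Op 12: tick 2 -> clock=10.
Op 13: tick 1 -> clock=11. purged={b.com}
Final clock = 11
Final cache (unexpired): {e.com} -> size=1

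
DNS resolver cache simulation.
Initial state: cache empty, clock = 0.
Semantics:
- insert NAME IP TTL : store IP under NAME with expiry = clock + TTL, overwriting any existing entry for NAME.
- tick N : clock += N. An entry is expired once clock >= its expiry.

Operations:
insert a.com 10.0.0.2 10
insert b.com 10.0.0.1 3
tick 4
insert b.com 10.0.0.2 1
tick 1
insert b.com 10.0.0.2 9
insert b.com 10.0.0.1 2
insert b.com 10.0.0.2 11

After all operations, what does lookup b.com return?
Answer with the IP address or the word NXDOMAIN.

Answer: 10.0.0.2

Derivation:
Op 1: insert a.com -> 10.0.0.2 (expiry=0+10=10). clock=0
Op 2: insert b.com -> 10.0.0.1 (expiry=0+3=3). clock=0
Op 3: tick 4 -> clock=4. purged={b.com}
Op 4: insert b.com -> 10.0.0.2 (expiry=4+1=5). clock=4
Op 5: tick 1 -> clock=5. purged={b.com}
Op 6: insert b.com -> 10.0.0.2 (expiry=5+9=14). clock=5
Op 7: insert b.com -> 10.0.0.1 (expiry=5+2=7). clock=5
Op 8: insert b.com -> 10.0.0.2 (expiry=5+11=16). clock=5
lookup b.com: present, ip=10.0.0.2 expiry=16 > clock=5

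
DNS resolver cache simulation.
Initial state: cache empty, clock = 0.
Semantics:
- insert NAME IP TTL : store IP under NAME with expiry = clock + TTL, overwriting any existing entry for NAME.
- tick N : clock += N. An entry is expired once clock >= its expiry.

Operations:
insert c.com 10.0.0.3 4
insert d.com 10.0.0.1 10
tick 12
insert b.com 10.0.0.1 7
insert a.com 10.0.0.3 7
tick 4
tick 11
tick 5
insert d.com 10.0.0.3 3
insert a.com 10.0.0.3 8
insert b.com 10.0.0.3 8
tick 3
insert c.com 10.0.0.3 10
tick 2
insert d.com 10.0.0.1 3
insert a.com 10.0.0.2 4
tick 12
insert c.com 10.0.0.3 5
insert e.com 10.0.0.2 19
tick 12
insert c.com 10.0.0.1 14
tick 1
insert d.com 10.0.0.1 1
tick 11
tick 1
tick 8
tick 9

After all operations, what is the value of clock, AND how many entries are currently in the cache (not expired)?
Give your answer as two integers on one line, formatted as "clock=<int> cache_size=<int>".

Op 1: insert c.com -> 10.0.0.3 (expiry=0+4=4). clock=0
Op 2: insert d.com -> 10.0.0.1 (expiry=0+10=10). clock=0
Op 3: tick 12 -> clock=12. purged={c.com,d.com}
Op 4: insert b.com -> 10.0.0.1 (expiry=12+7=19). clock=12
Op 5: insert a.com -> 10.0.0.3 (expiry=12+7=19). clock=12
Op 6: tick 4 -> clock=16.
Op 7: tick 11 -> clock=27. purged={a.com,b.com}
Op 8: tick 5 -> clock=32.
Op 9: insert d.com -> 10.0.0.3 (expiry=32+3=35). clock=32
Op 10: insert a.com -> 10.0.0.3 (expiry=32+8=40). clock=32
Op 11: insert b.com -> 10.0.0.3 (expiry=32+8=40). clock=32
Op 12: tick 3 -> clock=35. purged={d.com}
Op 13: insert c.com -> 10.0.0.3 (expiry=35+10=45). clock=35
Op 14: tick 2 -> clock=37.
Op 15: insert d.com -> 10.0.0.1 (expiry=37+3=40). clock=37
Op 16: insert a.com -> 10.0.0.2 (expiry=37+4=41). clock=37
Op 17: tick 12 -> clock=49. purged={a.com,b.com,c.com,d.com}
Op 18: insert c.com -> 10.0.0.3 (expiry=49+5=54). clock=49
Op 19: insert e.com -> 10.0.0.2 (expiry=49+19=68). clock=49
Op 20: tick 12 -> clock=61. purged={c.com}
Op 21: insert c.com -> 10.0.0.1 (expiry=61+14=75). clock=61
Op 22: tick 1 -> clock=62.
Op 23: insert d.com -> 10.0.0.1 (expiry=62+1=63). clock=62
Op 24: tick 11 -> clock=73. purged={d.com,e.com}
Op 25: tick 1 -> clock=74.
Op 26: tick 8 -> clock=82. purged={c.com}
Op 27: tick 9 -> clock=91.
Final clock = 91
Final cache (unexpired): {} -> size=0

Answer: clock=91 cache_size=0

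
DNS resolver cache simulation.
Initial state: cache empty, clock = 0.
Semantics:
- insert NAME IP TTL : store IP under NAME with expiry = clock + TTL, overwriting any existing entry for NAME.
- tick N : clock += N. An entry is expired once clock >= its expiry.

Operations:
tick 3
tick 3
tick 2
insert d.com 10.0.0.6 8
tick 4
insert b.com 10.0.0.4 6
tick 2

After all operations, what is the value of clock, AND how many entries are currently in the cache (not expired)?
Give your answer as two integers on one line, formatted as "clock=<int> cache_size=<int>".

Answer: clock=14 cache_size=2

Derivation:
Op 1: tick 3 -> clock=3.
Op 2: tick 3 -> clock=6.
Op 3: tick 2 -> clock=8.
Op 4: insert d.com -> 10.0.0.6 (expiry=8+8=16). clock=8
Op 5: tick 4 -> clock=12.
Op 6: insert b.com -> 10.0.0.4 (expiry=12+6=18). clock=12
Op 7: tick 2 -> clock=14.
Final clock = 14
Final cache (unexpired): {b.com,d.com} -> size=2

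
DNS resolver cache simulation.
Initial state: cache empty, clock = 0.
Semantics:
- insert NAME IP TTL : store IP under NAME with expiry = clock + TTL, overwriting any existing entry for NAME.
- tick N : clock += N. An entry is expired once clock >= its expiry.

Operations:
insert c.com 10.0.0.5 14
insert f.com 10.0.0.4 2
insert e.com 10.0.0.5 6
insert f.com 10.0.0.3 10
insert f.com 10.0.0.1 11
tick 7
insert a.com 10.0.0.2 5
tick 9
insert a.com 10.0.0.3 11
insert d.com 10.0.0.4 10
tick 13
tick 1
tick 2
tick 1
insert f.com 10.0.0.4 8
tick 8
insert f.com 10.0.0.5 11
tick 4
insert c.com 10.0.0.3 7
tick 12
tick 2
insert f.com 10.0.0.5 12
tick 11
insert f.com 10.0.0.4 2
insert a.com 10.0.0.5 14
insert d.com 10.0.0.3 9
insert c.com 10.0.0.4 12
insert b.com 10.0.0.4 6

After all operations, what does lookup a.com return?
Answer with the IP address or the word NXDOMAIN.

Answer: 10.0.0.5

Derivation:
Op 1: insert c.com -> 10.0.0.5 (expiry=0+14=14). clock=0
Op 2: insert f.com -> 10.0.0.4 (expiry=0+2=2). clock=0
Op 3: insert e.com -> 10.0.0.5 (expiry=0+6=6). clock=0
Op 4: insert f.com -> 10.0.0.3 (expiry=0+10=10). clock=0
Op 5: insert f.com -> 10.0.0.1 (expiry=0+11=11). clock=0
Op 6: tick 7 -> clock=7. purged={e.com}
Op 7: insert a.com -> 10.0.0.2 (expiry=7+5=12). clock=7
Op 8: tick 9 -> clock=16. purged={a.com,c.com,f.com}
Op 9: insert a.com -> 10.0.0.3 (expiry=16+11=27). clock=16
Op 10: insert d.com -> 10.0.0.4 (expiry=16+10=26). clock=16
Op 11: tick 13 -> clock=29. purged={a.com,d.com}
Op 12: tick 1 -> clock=30.
Op 13: tick 2 -> clock=32.
Op 14: tick 1 -> clock=33.
Op 15: insert f.com -> 10.0.0.4 (expiry=33+8=41). clock=33
Op 16: tick 8 -> clock=41. purged={f.com}
Op 17: insert f.com -> 10.0.0.5 (expiry=41+11=52). clock=41
Op 18: tick 4 -> clock=45.
Op 19: insert c.com -> 10.0.0.3 (expiry=45+7=52). clock=45
Op 20: tick 12 -> clock=57. purged={c.com,f.com}
Op 21: tick 2 -> clock=59.
Op 22: insert f.com -> 10.0.0.5 (expiry=59+12=71). clock=59
Op 23: tick 11 -> clock=70.
Op 24: insert f.com -> 10.0.0.4 (expiry=70+2=72). clock=70
Op 25: insert a.com -> 10.0.0.5 (expiry=70+14=84). clock=70
Op 26: insert d.com -> 10.0.0.3 (expiry=70+9=79). clock=70
Op 27: insert c.com -> 10.0.0.4 (expiry=70+12=82). clock=70
Op 28: insert b.com -> 10.0.0.4 (expiry=70+6=76). clock=70
lookup a.com: present, ip=10.0.0.5 expiry=84 > clock=70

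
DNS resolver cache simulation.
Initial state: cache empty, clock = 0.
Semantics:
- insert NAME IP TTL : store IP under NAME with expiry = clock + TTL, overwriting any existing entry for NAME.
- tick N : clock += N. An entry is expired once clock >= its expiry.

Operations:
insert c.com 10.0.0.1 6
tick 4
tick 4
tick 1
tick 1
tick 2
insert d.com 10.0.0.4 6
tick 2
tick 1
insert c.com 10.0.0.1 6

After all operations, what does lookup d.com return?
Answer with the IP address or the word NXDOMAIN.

Op 1: insert c.com -> 10.0.0.1 (expiry=0+6=6). clock=0
Op 2: tick 4 -> clock=4.
Op 3: tick 4 -> clock=8. purged={c.com}
Op 4: tick 1 -> clock=9.
Op 5: tick 1 -> clock=10.
Op 6: tick 2 -> clock=12.
Op 7: insert d.com -> 10.0.0.4 (expiry=12+6=18). clock=12
Op 8: tick 2 -> clock=14.
Op 9: tick 1 -> clock=15.
Op 10: insert c.com -> 10.0.0.1 (expiry=15+6=21). clock=15
lookup d.com: present, ip=10.0.0.4 expiry=18 > clock=15

Answer: 10.0.0.4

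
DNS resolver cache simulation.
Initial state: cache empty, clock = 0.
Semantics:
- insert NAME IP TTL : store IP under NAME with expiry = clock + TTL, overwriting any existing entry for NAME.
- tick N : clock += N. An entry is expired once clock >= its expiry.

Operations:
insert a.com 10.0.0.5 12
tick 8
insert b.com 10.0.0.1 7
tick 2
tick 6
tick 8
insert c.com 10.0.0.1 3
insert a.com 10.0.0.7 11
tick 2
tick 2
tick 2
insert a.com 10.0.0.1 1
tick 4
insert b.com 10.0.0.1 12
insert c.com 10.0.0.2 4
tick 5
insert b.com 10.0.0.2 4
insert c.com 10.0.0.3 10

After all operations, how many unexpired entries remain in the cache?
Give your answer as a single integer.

Op 1: insert a.com -> 10.0.0.5 (expiry=0+12=12). clock=0
Op 2: tick 8 -> clock=8.
Op 3: insert b.com -> 10.0.0.1 (expiry=8+7=15). clock=8
Op 4: tick 2 -> clock=10.
Op 5: tick 6 -> clock=16. purged={a.com,b.com}
Op 6: tick 8 -> clock=24.
Op 7: insert c.com -> 10.0.0.1 (expiry=24+3=27). clock=24
Op 8: insert a.com -> 10.0.0.7 (expiry=24+11=35). clock=24
Op 9: tick 2 -> clock=26.
Op 10: tick 2 -> clock=28. purged={c.com}
Op 11: tick 2 -> clock=30.
Op 12: insert a.com -> 10.0.0.1 (expiry=30+1=31). clock=30
Op 13: tick 4 -> clock=34. purged={a.com}
Op 14: insert b.com -> 10.0.0.1 (expiry=34+12=46). clock=34
Op 15: insert c.com -> 10.0.0.2 (expiry=34+4=38). clock=34
Op 16: tick 5 -> clock=39. purged={c.com}
Op 17: insert b.com -> 10.0.0.2 (expiry=39+4=43). clock=39
Op 18: insert c.com -> 10.0.0.3 (expiry=39+10=49). clock=39
Final cache (unexpired): {b.com,c.com} -> size=2

Answer: 2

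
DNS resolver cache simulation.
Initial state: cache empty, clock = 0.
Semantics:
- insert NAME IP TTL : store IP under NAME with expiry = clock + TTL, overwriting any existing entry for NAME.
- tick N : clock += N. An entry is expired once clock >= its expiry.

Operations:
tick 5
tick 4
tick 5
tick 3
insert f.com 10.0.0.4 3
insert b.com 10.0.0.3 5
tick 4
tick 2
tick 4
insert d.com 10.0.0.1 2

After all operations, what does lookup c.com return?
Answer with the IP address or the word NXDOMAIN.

Answer: NXDOMAIN

Derivation:
Op 1: tick 5 -> clock=5.
Op 2: tick 4 -> clock=9.
Op 3: tick 5 -> clock=14.
Op 4: tick 3 -> clock=17.
Op 5: insert f.com -> 10.0.0.4 (expiry=17+3=20). clock=17
Op 6: insert b.com -> 10.0.0.3 (expiry=17+5=22). clock=17
Op 7: tick 4 -> clock=21. purged={f.com}
Op 8: tick 2 -> clock=23. purged={b.com}
Op 9: tick 4 -> clock=27.
Op 10: insert d.com -> 10.0.0.1 (expiry=27+2=29). clock=27
lookup c.com: not in cache (expired or never inserted)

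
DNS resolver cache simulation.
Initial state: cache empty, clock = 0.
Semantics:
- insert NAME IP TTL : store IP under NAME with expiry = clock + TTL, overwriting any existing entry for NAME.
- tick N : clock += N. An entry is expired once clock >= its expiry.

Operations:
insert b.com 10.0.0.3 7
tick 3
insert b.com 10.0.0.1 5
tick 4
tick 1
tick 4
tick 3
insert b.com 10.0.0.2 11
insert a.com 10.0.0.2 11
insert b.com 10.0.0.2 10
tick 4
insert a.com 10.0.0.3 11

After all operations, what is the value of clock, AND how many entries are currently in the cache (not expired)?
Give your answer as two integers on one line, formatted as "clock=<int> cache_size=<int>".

Answer: clock=19 cache_size=2

Derivation:
Op 1: insert b.com -> 10.0.0.3 (expiry=0+7=7). clock=0
Op 2: tick 3 -> clock=3.
Op 3: insert b.com -> 10.0.0.1 (expiry=3+5=8). clock=3
Op 4: tick 4 -> clock=7.
Op 5: tick 1 -> clock=8. purged={b.com}
Op 6: tick 4 -> clock=12.
Op 7: tick 3 -> clock=15.
Op 8: insert b.com -> 10.0.0.2 (expiry=15+11=26). clock=15
Op 9: insert a.com -> 10.0.0.2 (expiry=15+11=26). clock=15
Op 10: insert b.com -> 10.0.0.2 (expiry=15+10=25). clock=15
Op 11: tick 4 -> clock=19.
Op 12: insert a.com -> 10.0.0.3 (expiry=19+11=30). clock=19
Final clock = 19
Final cache (unexpired): {a.com,b.com} -> size=2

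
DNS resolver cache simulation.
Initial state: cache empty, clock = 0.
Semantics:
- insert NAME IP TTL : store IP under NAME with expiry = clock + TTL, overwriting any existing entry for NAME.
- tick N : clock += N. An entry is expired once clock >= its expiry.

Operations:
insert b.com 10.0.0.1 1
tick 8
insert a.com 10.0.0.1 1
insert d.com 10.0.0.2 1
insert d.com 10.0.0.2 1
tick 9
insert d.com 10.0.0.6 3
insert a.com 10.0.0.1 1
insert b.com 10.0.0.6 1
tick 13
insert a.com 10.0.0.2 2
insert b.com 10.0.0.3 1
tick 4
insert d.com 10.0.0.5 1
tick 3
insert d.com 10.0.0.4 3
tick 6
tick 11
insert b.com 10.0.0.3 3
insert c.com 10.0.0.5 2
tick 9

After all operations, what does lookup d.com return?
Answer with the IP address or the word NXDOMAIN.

Op 1: insert b.com -> 10.0.0.1 (expiry=0+1=1). clock=0
Op 2: tick 8 -> clock=8. purged={b.com}
Op 3: insert a.com -> 10.0.0.1 (expiry=8+1=9). clock=8
Op 4: insert d.com -> 10.0.0.2 (expiry=8+1=9). clock=8
Op 5: insert d.com -> 10.0.0.2 (expiry=8+1=9). clock=8
Op 6: tick 9 -> clock=17. purged={a.com,d.com}
Op 7: insert d.com -> 10.0.0.6 (expiry=17+3=20). clock=17
Op 8: insert a.com -> 10.0.0.1 (expiry=17+1=18). clock=17
Op 9: insert b.com -> 10.0.0.6 (expiry=17+1=18). clock=17
Op 10: tick 13 -> clock=30. purged={a.com,b.com,d.com}
Op 11: insert a.com -> 10.0.0.2 (expiry=30+2=32). clock=30
Op 12: insert b.com -> 10.0.0.3 (expiry=30+1=31). clock=30
Op 13: tick 4 -> clock=34. purged={a.com,b.com}
Op 14: insert d.com -> 10.0.0.5 (expiry=34+1=35). clock=34
Op 15: tick 3 -> clock=37. purged={d.com}
Op 16: insert d.com -> 10.0.0.4 (expiry=37+3=40). clock=37
Op 17: tick 6 -> clock=43. purged={d.com}
Op 18: tick 11 -> clock=54.
Op 19: insert b.com -> 10.0.0.3 (expiry=54+3=57). clock=54
Op 20: insert c.com -> 10.0.0.5 (expiry=54+2=56). clock=54
Op 21: tick 9 -> clock=63. purged={b.com,c.com}
lookup d.com: not in cache (expired or never inserted)

Answer: NXDOMAIN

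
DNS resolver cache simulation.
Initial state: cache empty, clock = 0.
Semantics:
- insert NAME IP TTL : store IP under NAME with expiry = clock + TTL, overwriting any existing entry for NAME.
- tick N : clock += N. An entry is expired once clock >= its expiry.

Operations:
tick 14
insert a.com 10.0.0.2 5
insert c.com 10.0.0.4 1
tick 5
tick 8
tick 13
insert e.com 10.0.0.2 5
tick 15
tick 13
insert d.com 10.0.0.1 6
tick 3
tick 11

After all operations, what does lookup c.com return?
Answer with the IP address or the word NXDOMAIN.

Answer: NXDOMAIN

Derivation:
Op 1: tick 14 -> clock=14.
Op 2: insert a.com -> 10.0.0.2 (expiry=14+5=19). clock=14
Op 3: insert c.com -> 10.0.0.4 (expiry=14+1=15). clock=14
Op 4: tick 5 -> clock=19. purged={a.com,c.com}
Op 5: tick 8 -> clock=27.
Op 6: tick 13 -> clock=40.
Op 7: insert e.com -> 10.0.0.2 (expiry=40+5=45). clock=40
Op 8: tick 15 -> clock=55. purged={e.com}
Op 9: tick 13 -> clock=68.
Op 10: insert d.com -> 10.0.0.1 (expiry=68+6=74). clock=68
Op 11: tick 3 -> clock=71.
Op 12: tick 11 -> clock=82. purged={d.com}
lookup c.com: not in cache (expired or never inserted)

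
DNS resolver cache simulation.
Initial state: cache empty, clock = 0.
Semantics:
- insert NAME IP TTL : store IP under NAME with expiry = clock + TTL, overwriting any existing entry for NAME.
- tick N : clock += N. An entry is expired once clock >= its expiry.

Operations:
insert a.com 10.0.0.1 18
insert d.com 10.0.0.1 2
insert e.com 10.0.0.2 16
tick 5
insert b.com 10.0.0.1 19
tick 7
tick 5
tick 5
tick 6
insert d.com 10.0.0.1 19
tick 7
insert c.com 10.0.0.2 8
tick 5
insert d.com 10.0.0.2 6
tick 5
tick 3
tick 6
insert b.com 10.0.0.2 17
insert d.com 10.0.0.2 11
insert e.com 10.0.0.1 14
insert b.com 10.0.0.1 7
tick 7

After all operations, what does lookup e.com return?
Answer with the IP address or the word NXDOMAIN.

Answer: 10.0.0.1

Derivation:
Op 1: insert a.com -> 10.0.0.1 (expiry=0+18=18). clock=0
Op 2: insert d.com -> 10.0.0.1 (expiry=0+2=2). clock=0
Op 3: insert e.com -> 10.0.0.2 (expiry=0+16=16). clock=0
Op 4: tick 5 -> clock=5. purged={d.com}
Op 5: insert b.com -> 10.0.0.1 (expiry=5+19=24). clock=5
Op 6: tick 7 -> clock=12.
Op 7: tick 5 -> clock=17. purged={e.com}
Op 8: tick 5 -> clock=22. purged={a.com}
Op 9: tick 6 -> clock=28. purged={b.com}
Op 10: insert d.com -> 10.0.0.1 (expiry=28+19=47). clock=28
Op 11: tick 7 -> clock=35.
Op 12: insert c.com -> 10.0.0.2 (expiry=35+8=43). clock=35
Op 13: tick 5 -> clock=40.
Op 14: insert d.com -> 10.0.0.2 (expiry=40+6=46). clock=40
Op 15: tick 5 -> clock=45. purged={c.com}
Op 16: tick 3 -> clock=48. purged={d.com}
Op 17: tick 6 -> clock=54.
Op 18: insert b.com -> 10.0.0.2 (expiry=54+17=71). clock=54
Op 19: insert d.com -> 10.0.0.2 (expiry=54+11=65). clock=54
Op 20: insert e.com -> 10.0.0.1 (expiry=54+14=68). clock=54
Op 21: insert b.com -> 10.0.0.1 (expiry=54+7=61). clock=54
Op 22: tick 7 -> clock=61. purged={b.com}
lookup e.com: present, ip=10.0.0.1 expiry=68 > clock=61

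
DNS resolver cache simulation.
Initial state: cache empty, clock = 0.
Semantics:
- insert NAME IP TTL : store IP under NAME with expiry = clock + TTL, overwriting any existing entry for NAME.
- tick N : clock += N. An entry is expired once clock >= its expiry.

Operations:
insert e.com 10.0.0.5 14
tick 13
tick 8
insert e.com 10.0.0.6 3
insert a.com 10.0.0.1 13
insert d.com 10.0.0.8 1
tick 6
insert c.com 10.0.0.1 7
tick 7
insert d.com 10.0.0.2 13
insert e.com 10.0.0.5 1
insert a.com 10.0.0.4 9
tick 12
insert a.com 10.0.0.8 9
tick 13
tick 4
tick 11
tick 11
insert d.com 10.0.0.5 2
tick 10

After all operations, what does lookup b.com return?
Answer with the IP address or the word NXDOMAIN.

Answer: NXDOMAIN

Derivation:
Op 1: insert e.com -> 10.0.0.5 (expiry=0+14=14). clock=0
Op 2: tick 13 -> clock=13.
Op 3: tick 8 -> clock=21. purged={e.com}
Op 4: insert e.com -> 10.0.0.6 (expiry=21+3=24). clock=21
Op 5: insert a.com -> 10.0.0.1 (expiry=21+13=34). clock=21
Op 6: insert d.com -> 10.0.0.8 (expiry=21+1=22). clock=21
Op 7: tick 6 -> clock=27. purged={d.com,e.com}
Op 8: insert c.com -> 10.0.0.1 (expiry=27+7=34). clock=27
Op 9: tick 7 -> clock=34. purged={a.com,c.com}
Op 10: insert d.com -> 10.0.0.2 (expiry=34+13=47). clock=34
Op 11: insert e.com -> 10.0.0.5 (expiry=34+1=35). clock=34
Op 12: insert a.com -> 10.0.0.4 (expiry=34+9=43). clock=34
Op 13: tick 12 -> clock=46. purged={a.com,e.com}
Op 14: insert a.com -> 10.0.0.8 (expiry=46+9=55). clock=46
Op 15: tick 13 -> clock=59. purged={a.com,d.com}
Op 16: tick 4 -> clock=63.
Op 17: tick 11 -> clock=74.
Op 18: tick 11 -> clock=85.
Op 19: insert d.com -> 10.0.0.5 (expiry=85+2=87). clock=85
Op 20: tick 10 -> clock=95. purged={d.com}
lookup b.com: not in cache (expired or never inserted)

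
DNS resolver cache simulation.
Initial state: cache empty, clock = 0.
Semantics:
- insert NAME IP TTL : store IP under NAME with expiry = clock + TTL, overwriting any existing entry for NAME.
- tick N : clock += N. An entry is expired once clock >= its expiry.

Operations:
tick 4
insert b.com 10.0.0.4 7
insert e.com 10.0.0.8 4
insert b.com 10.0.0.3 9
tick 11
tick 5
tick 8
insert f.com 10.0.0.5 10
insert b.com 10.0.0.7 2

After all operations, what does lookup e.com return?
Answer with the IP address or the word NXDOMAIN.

Answer: NXDOMAIN

Derivation:
Op 1: tick 4 -> clock=4.
Op 2: insert b.com -> 10.0.0.4 (expiry=4+7=11). clock=4
Op 3: insert e.com -> 10.0.0.8 (expiry=4+4=8). clock=4
Op 4: insert b.com -> 10.0.0.3 (expiry=4+9=13). clock=4
Op 5: tick 11 -> clock=15. purged={b.com,e.com}
Op 6: tick 5 -> clock=20.
Op 7: tick 8 -> clock=28.
Op 8: insert f.com -> 10.0.0.5 (expiry=28+10=38). clock=28
Op 9: insert b.com -> 10.0.0.7 (expiry=28+2=30). clock=28
lookup e.com: not in cache (expired or never inserted)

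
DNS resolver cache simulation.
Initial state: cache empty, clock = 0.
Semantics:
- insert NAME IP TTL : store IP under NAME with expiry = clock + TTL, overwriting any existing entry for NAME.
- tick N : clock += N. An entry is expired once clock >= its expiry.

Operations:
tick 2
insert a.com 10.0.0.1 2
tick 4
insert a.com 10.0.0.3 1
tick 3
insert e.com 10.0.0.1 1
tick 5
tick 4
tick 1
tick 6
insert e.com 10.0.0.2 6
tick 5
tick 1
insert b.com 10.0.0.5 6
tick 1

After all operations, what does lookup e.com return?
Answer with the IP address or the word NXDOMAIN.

Op 1: tick 2 -> clock=2.
Op 2: insert a.com -> 10.0.0.1 (expiry=2+2=4). clock=2
Op 3: tick 4 -> clock=6. purged={a.com}
Op 4: insert a.com -> 10.0.0.3 (expiry=6+1=7). clock=6
Op 5: tick 3 -> clock=9. purged={a.com}
Op 6: insert e.com -> 10.0.0.1 (expiry=9+1=10). clock=9
Op 7: tick 5 -> clock=14. purged={e.com}
Op 8: tick 4 -> clock=18.
Op 9: tick 1 -> clock=19.
Op 10: tick 6 -> clock=25.
Op 11: insert e.com -> 10.0.0.2 (expiry=25+6=31). clock=25
Op 12: tick 5 -> clock=30.
Op 13: tick 1 -> clock=31. purged={e.com}
Op 14: insert b.com -> 10.0.0.5 (expiry=31+6=37). clock=31
Op 15: tick 1 -> clock=32.
lookup e.com: not in cache (expired or never inserted)

Answer: NXDOMAIN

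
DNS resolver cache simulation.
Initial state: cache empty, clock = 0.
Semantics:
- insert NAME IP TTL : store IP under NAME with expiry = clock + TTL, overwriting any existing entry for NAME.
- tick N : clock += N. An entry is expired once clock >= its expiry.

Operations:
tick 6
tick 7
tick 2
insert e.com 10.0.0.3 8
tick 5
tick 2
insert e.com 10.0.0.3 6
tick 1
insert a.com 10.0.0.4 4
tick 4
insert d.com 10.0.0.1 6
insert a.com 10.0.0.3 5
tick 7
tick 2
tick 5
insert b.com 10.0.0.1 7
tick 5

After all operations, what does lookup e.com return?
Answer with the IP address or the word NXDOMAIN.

Answer: NXDOMAIN

Derivation:
Op 1: tick 6 -> clock=6.
Op 2: tick 7 -> clock=13.
Op 3: tick 2 -> clock=15.
Op 4: insert e.com -> 10.0.0.3 (expiry=15+8=23). clock=15
Op 5: tick 5 -> clock=20.
Op 6: tick 2 -> clock=22.
Op 7: insert e.com -> 10.0.0.3 (expiry=22+6=28). clock=22
Op 8: tick 1 -> clock=23.
Op 9: insert a.com -> 10.0.0.4 (expiry=23+4=27). clock=23
Op 10: tick 4 -> clock=27. purged={a.com}
Op 11: insert d.com -> 10.0.0.1 (expiry=27+6=33). clock=27
Op 12: insert a.com -> 10.0.0.3 (expiry=27+5=32). clock=27
Op 13: tick 7 -> clock=34. purged={a.com,d.com,e.com}
Op 14: tick 2 -> clock=36.
Op 15: tick 5 -> clock=41.
Op 16: insert b.com -> 10.0.0.1 (expiry=41+7=48). clock=41
Op 17: tick 5 -> clock=46.
lookup e.com: not in cache (expired or never inserted)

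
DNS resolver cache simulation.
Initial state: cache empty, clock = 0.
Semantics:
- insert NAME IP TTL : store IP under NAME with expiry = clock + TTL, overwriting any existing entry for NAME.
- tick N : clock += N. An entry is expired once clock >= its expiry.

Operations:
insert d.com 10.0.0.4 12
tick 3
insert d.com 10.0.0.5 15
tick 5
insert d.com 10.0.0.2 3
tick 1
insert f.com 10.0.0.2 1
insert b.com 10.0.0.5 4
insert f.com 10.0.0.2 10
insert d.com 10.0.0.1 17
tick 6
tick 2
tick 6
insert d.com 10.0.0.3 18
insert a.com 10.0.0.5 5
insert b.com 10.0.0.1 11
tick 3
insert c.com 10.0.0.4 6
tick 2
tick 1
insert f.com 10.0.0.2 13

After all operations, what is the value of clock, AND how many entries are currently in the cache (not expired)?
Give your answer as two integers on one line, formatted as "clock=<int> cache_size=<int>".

Answer: clock=29 cache_size=4

Derivation:
Op 1: insert d.com -> 10.0.0.4 (expiry=0+12=12). clock=0
Op 2: tick 3 -> clock=3.
Op 3: insert d.com -> 10.0.0.5 (expiry=3+15=18). clock=3
Op 4: tick 5 -> clock=8.
Op 5: insert d.com -> 10.0.0.2 (expiry=8+3=11). clock=8
Op 6: tick 1 -> clock=9.
Op 7: insert f.com -> 10.0.0.2 (expiry=9+1=10). clock=9
Op 8: insert b.com -> 10.0.0.5 (expiry=9+4=13). clock=9
Op 9: insert f.com -> 10.0.0.2 (expiry=9+10=19). clock=9
Op 10: insert d.com -> 10.0.0.1 (expiry=9+17=26). clock=9
Op 11: tick 6 -> clock=15. purged={b.com}
Op 12: tick 2 -> clock=17.
Op 13: tick 6 -> clock=23. purged={f.com}
Op 14: insert d.com -> 10.0.0.3 (expiry=23+18=41). clock=23
Op 15: insert a.com -> 10.0.0.5 (expiry=23+5=28). clock=23
Op 16: insert b.com -> 10.0.0.1 (expiry=23+11=34). clock=23
Op 17: tick 3 -> clock=26.
Op 18: insert c.com -> 10.0.0.4 (expiry=26+6=32). clock=26
Op 19: tick 2 -> clock=28. purged={a.com}
Op 20: tick 1 -> clock=29.
Op 21: insert f.com -> 10.0.0.2 (expiry=29+13=42). clock=29
Final clock = 29
Final cache (unexpired): {b.com,c.com,d.com,f.com} -> size=4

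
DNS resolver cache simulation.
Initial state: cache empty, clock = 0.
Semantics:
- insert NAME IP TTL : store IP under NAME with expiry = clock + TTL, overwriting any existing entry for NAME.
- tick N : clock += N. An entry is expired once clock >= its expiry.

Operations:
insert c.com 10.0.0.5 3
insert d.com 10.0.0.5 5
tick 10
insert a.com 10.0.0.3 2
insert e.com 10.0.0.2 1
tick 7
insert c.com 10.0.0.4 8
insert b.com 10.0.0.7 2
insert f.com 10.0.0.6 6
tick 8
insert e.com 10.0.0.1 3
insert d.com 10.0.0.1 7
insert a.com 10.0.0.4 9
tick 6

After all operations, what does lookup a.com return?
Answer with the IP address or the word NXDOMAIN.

Op 1: insert c.com -> 10.0.0.5 (expiry=0+3=3). clock=0
Op 2: insert d.com -> 10.0.0.5 (expiry=0+5=5). clock=0
Op 3: tick 10 -> clock=10. purged={c.com,d.com}
Op 4: insert a.com -> 10.0.0.3 (expiry=10+2=12). clock=10
Op 5: insert e.com -> 10.0.0.2 (expiry=10+1=11). clock=10
Op 6: tick 7 -> clock=17. purged={a.com,e.com}
Op 7: insert c.com -> 10.0.0.4 (expiry=17+8=25). clock=17
Op 8: insert b.com -> 10.0.0.7 (expiry=17+2=19). clock=17
Op 9: insert f.com -> 10.0.0.6 (expiry=17+6=23). clock=17
Op 10: tick 8 -> clock=25. purged={b.com,c.com,f.com}
Op 11: insert e.com -> 10.0.0.1 (expiry=25+3=28). clock=25
Op 12: insert d.com -> 10.0.0.1 (expiry=25+7=32). clock=25
Op 13: insert a.com -> 10.0.0.4 (expiry=25+9=34). clock=25
Op 14: tick 6 -> clock=31. purged={e.com}
lookup a.com: present, ip=10.0.0.4 expiry=34 > clock=31

Answer: 10.0.0.4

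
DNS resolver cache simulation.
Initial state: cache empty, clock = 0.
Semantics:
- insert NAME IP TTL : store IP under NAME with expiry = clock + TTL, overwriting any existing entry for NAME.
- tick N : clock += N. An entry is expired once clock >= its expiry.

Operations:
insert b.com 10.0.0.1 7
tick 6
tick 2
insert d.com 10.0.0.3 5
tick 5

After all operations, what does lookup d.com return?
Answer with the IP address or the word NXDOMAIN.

Op 1: insert b.com -> 10.0.0.1 (expiry=0+7=7). clock=0
Op 2: tick 6 -> clock=6.
Op 3: tick 2 -> clock=8. purged={b.com}
Op 4: insert d.com -> 10.0.0.3 (expiry=8+5=13). clock=8
Op 5: tick 5 -> clock=13. purged={d.com}
lookup d.com: not in cache (expired or never inserted)

Answer: NXDOMAIN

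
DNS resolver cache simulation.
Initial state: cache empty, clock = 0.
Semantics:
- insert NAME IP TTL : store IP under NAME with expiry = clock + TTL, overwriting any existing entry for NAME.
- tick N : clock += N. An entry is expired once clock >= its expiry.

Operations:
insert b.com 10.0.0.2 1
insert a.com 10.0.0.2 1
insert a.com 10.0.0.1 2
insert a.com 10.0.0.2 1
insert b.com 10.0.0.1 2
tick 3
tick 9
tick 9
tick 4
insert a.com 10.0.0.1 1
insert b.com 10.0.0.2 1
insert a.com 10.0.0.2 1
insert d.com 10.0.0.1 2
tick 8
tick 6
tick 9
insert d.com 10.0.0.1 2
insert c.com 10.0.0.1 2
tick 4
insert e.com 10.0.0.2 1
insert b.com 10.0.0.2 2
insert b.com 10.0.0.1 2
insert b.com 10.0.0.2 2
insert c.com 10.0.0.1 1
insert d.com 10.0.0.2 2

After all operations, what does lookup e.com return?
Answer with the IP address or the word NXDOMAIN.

Op 1: insert b.com -> 10.0.0.2 (expiry=0+1=1). clock=0
Op 2: insert a.com -> 10.0.0.2 (expiry=0+1=1). clock=0
Op 3: insert a.com -> 10.0.0.1 (expiry=0+2=2). clock=0
Op 4: insert a.com -> 10.0.0.2 (expiry=0+1=1). clock=0
Op 5: insert b.com -> 10.0.0.1 (expiry=0+2=2). clock=0
Op 6: tick 3 -> clock=3. purged={a.com,b.com}
Op 7: tick 9 -> clock=12.
Op 8: tick 9 -> clock=21.
Op 9: tick 4 -> clock=25.
Op 10: insert a.com -> 10.0.0.1 (expiry=25+1=26). clock=25
Op 11: insert b.com -> 10.0.0.2 (expiry=25+1=26). clock=25
Op 12: insert a.com -> 10.0.0.2 (expiry=25+1=26). clock=25
Op 13: insert d.com -> 10.0.0.1 (expiry=25+2=27). clock=25
Op 14: tick 8 -> clock=33. purged={a.com,b.com,d.com}
Op 15: tick 6 -> clock=39.
Op 16: tick 9 -> clock=48.
Op 17: insert d.com -> 10.0.0.1 (expiry=48+2=50). clock=48
Op 18: insert c.com -> 10.0.0.1 (expiry=48+2=50). clock=48
Op 19: tick 4 -> clock=52. purged={c.com,d.com}
Op 20: insert e.com -> 10.0.0.2 (expiry=52+1=53). clock=52
Op 21: insert b.com -> 10.0.0.2 (expiry=52+2=54). clock=52
Op 22: insert b.com -> 10.0.0.1 (expiry=52+2=54). clock=52
Op 23: insert b.com -> 10.0.0.2 (expiry=52+2=54). clock=52
Op 24: insert c.com -> 10.0.0.1 (expiry=52+1=53). clock=52
Op 25: insert d.com -> 10.0.0.2 (expiry=52+2=54). clock=52
lookup e.com: present, ip=10.0.0.2 expiry=53 > clock=52

Answer: 10.0.0.2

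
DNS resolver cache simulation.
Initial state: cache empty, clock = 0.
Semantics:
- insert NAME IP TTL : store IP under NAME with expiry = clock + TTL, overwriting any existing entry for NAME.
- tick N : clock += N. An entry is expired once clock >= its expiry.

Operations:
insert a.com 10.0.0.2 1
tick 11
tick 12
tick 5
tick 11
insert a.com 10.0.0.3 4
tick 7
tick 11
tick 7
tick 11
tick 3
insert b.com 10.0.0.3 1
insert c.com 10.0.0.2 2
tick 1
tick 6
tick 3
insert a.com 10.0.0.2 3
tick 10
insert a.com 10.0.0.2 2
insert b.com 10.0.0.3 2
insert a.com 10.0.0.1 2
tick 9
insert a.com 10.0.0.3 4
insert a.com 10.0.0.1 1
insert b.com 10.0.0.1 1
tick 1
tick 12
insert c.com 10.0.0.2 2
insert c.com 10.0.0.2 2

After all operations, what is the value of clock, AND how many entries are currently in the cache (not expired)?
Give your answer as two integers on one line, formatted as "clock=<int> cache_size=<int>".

Op 1: insert a.com -> 10.0.0.2 (expiry=0+1=1). clock=0
Op 2: tick 11 -> clock=11. purged={a.com}
Op 3: tick 12 -> clock=23.
Op 4: tick 5 -> clock=28.
Op 5: tick 11 -> clock=39.
Op 6: insert a.com -> 10.0.0.3 (expiry=39+4=43). clock=39
Op 7: tick 7 -> clock=46. purged={a.com}
Op 8: tick 11 -> clock=57.
Op 9: tick 7 -> clock=64.
Op 10: tick 11 -> clock=75.
Op 11: tick 3 -> clock=78.
Op 12: insert b.com -> 10.0.0.3 (expiry=78+1=79). clock=78
Op 13: insert c.com -> 10.0.0.2 (expiry=78+2=80). clock=78
Op 14: tick 1 -> clock=79. purged={b.com}
Op 15: tick 6 -> clock=85. purged={c.com}
Op 16: tick 3 -> clock=88.
Op 17: insert a.com -> 10.0.0.2 (expiry=88+3=91). clock=88
Op 18: tick 10 -> clock=98. purged={a.com}
Op 19: insert a.com -> 10.0.0.2 (expiry=98+2=100). clock=98
Op 20: insert b.com -> 10.0.0.3 (expiry=98+2=100). clock=98
Op 21: insert a.com -> 10.0.0.1 (expiry=98+2=100). clock=98
Op 22: tick 9 -> clock=107. purged={a.com,b.com}
Op 23: insert a.com -> 10.0.0.3 (expiry=107+4=111). clock=107
Op 24: insert a.com -> 10.0.0.1 (expiry=107+1=108). clock=107
Op 25: insert b.com -> 10.0.0.1 (expiry=107+1=108). clock=107
Op 26: tick 1 -> clock=108. purged={a.com,b.com}
Op 27: tick 12 -> clock=120.
Op 28: insert c.com -> 10.0.0.2 (expiry=120+2=122). clock=120
Op 29: insert c.com -> 10.0.0.2 (expiry=120+2=122). clock=120
Final clock = 120
Final cache (unexpired): {c.com} -> size=1

Answer: clock=120 cache_size=1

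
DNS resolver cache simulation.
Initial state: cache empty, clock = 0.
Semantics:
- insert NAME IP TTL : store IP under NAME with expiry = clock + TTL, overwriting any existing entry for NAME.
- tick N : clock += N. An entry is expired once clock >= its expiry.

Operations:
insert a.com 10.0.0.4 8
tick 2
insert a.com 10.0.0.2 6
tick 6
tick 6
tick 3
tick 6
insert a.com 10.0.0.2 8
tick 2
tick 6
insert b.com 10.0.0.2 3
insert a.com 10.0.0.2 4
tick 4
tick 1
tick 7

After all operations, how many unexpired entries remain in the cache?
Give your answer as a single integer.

Answer: 0

Derivation:
Op 1: insert a.com -> 10.0.0.4 (expiry=0+8=8). clock=0
Op 2: tick 2 -> clock=2.
Op 3: insert a.com -> 10.0.0.2 (expiry=2+6=8). clock=2
Op 4: tick 6 -> clock=8. purged={a.com}
Op 5: tick 6 -> clock=14.
Op 6: tick 3 -> clock=17.
Op 7: tick 6 -> clock=23.
Op 8: insert a.com -> 10.0.0.2 (expiry=23+8=31). clock=23
Op 9: tick 2 -> clock=25.
Op 10: tick 6 -> clock=31. purged={a.com}
Op 11: insert b.com -> 10.0.0.2 (expiry=31+3=34). clock=31
Op 12: insert a.com -> 10.0.0.2 (expiry=31+4=35). clock=31
Op 13: tick 4 -> clock=35. purged={a.com,b.com}
Op 14: tick 1 -> clock=36.
Op 15: tick 7 -> clock=43.
Final cache (unexpired): {} -> size=0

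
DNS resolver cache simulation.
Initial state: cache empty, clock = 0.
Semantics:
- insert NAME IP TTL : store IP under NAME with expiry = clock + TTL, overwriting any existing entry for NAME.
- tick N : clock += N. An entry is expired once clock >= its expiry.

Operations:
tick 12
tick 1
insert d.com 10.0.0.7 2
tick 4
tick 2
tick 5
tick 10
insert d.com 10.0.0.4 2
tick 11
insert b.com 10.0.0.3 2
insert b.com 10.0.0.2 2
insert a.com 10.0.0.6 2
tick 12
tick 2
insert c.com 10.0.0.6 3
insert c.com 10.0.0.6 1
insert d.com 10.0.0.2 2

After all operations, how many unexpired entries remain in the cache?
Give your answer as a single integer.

Op 1: tick 12 -> clock=12.
Op 2: tick 1 -> clock=13.
Op 3: insert d.com -> 10.0.0.7 (expiry=13+2=15). clock=13
Op 4: tick 4 -> clock=17. purged={d.com}
Op 5: tick 2 -> clock=19.
Op 6: tick 5 -> clock=24.
Op 7: tick 10 -> clock=34.
Op 8: insert d.com -> 10.0.0.4 (expiry=34+2=36). clock=34
Op 9: tick 11 -> clock=45. purged={d.com}
Op 10: insert b.com -> 10.0.0.3 (expiry=45+2=47). clock=45
Op 11: insert b.com -> 10.0.0.2 (expiry=45+2=47). clock=45
Op 12: insert a.com -> 10.0.0.6 (expiry=45+2=47). clock=45
Op 13: tick 12 -> clock=57. purged={a.com,b.com}
Op 14: tick 2 -> clock=59.
Op 15: insert c.com -> 10.0.0.6 (expiry=59+3=62). clock=59
Op 16: insert c.com -> 10.0.0.6 (expiry=59+1=60). clock=59
Op 17: insert d.com -> 10.0.0.2 (expiry=59+2=61). clock=59
Final cache (unexpired): {c.com,d.com} -> size=2

Answer: 2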